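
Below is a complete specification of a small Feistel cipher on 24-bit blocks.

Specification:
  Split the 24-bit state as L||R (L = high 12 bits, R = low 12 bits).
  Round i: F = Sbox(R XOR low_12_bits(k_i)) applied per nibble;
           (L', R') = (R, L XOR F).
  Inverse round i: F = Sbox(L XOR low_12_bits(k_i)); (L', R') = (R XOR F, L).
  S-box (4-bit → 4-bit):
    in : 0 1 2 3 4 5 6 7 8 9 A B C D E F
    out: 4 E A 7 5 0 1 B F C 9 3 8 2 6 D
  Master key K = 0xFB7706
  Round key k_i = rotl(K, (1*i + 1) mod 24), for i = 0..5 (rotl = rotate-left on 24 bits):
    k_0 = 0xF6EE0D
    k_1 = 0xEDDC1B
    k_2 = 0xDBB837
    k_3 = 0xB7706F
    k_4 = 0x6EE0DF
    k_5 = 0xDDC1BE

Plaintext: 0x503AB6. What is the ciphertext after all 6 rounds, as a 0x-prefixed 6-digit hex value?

0xF73847

s_0 = plaintext = 0x503AB6
s_1 = Round(s_0, k_0) = 0xAB6030
s_2 = Round(s_1, k_1) = 0x030215
s_3 = Round(s_2, k_2) = 0x21599A
s_4 = Round(s_3, k_3) = 0x99AEC5
s_5 = Round(s_4, k_4) = 0xEC5F73
s_6 = Round(s_5, k_5) = 0xF73847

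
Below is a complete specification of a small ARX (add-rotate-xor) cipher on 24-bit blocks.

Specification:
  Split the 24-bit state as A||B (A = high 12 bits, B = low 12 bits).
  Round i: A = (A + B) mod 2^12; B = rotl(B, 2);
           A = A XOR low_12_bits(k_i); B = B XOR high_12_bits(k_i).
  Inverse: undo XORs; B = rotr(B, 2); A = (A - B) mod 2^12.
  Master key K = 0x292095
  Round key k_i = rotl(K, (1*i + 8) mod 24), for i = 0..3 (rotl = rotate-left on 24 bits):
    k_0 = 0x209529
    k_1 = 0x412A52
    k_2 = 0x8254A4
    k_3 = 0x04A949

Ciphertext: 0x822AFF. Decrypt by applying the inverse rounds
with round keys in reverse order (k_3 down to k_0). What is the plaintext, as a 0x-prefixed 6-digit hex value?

s_0 = ciphertext = 0x822AFF
s_1 = InvRound(s_0, k_3) = 0xABE6AD
s_2 = InvRound(s_1, k_2) = 0xA783A2
s_3 = InvRound(s_2, k_1) = 0xE3E1EC
s_4 = InvRound(s_3, k_0) = 0x61E4F9

0x61E4F9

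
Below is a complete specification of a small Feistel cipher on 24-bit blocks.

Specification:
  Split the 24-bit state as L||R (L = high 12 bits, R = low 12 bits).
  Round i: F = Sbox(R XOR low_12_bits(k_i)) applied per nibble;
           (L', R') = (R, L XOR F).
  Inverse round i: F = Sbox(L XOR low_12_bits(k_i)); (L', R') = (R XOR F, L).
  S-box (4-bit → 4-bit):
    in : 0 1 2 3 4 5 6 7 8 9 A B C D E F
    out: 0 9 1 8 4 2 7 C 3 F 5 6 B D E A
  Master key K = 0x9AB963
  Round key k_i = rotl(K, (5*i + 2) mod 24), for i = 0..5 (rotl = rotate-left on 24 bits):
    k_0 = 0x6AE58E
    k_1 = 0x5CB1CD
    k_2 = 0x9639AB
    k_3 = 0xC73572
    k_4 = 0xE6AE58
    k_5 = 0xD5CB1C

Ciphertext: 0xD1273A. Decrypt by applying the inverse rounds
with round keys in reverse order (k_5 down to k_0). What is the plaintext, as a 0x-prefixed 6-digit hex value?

0x2A3CF4

s_0 = ciphertext = 0xD1273A
s_1 = InvRound(s_0, k_5) = 0x034D12
s_2 = InvRound(s_1, k_4) = 0x369034
s_3 = InvRound(s_2, k_3) = 0x7A2369
s_4 = InvRound(s_3, k_2) = 0xD667A2
s_5 = InvRound(s_4, k_1) = 0xCF4D66
s_6 = InvRound(s_5, k_0) = 0x2A3CF4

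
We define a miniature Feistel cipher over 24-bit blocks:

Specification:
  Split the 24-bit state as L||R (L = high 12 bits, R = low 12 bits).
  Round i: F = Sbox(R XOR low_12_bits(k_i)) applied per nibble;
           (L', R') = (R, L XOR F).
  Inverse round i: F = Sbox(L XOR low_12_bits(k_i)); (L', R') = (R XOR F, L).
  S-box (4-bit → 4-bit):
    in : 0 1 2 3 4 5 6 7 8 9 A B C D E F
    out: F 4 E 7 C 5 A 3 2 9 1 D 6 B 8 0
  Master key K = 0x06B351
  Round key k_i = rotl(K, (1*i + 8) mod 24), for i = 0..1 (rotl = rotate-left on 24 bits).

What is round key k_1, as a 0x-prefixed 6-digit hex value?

K = 0x06B351
k_0 = rotl(K, (1*0+8) mod 24) = rotl(K, 8) = 0xB35106
k_1 = rotl(K, (1*1+8) mod 24) = rotl(K, 9) = 0x66A20D

0x66A20D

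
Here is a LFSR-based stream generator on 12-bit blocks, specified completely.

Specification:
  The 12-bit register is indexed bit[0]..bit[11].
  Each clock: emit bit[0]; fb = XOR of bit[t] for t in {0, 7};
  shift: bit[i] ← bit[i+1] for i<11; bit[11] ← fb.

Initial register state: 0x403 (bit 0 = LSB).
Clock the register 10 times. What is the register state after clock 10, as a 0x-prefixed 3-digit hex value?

reg_0 = 0x403
clock 1: out=1, reg = 0xA01
clock 2: out=1, reg = 0xD00
clock 3: out=0, reg = 0x680
clock 4: out=0, reg = 0xB40
clock 5: out=0, reg = 0x5A0
clock 6: out=0, reg = 0xAD0
clock 7: out=0, reg = 0xD68
clock 8: out=0, reg = 0x6B4
clock 9: out=0, reg = 0xB5A
clock 10: out=0, reg = 0x5AD

0x5AD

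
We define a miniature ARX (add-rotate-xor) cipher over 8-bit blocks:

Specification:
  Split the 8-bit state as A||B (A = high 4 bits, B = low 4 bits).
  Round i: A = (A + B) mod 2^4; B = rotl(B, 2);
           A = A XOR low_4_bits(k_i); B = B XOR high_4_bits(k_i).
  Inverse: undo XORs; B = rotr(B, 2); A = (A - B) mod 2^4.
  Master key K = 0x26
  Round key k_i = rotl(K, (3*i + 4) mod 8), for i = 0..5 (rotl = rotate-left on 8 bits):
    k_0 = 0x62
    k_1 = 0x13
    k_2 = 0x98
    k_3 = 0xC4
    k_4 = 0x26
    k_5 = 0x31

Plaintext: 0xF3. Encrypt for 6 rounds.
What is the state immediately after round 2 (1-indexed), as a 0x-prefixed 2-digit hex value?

0x9B

s_0 = plaintext = 0xF3
s_1 = Round(s_0, k_0) = 0x0A
s_2 = Round(s_1, k_1) = 0x9B
s_3 = Round(s_2, k_2) = 0xC7
s_4 = Round(s_3, k_3) = 0x71
s_5 = Round(s_4, k_4) = 0xE6
s_6 = Round(s_5, k_5) = 0x5A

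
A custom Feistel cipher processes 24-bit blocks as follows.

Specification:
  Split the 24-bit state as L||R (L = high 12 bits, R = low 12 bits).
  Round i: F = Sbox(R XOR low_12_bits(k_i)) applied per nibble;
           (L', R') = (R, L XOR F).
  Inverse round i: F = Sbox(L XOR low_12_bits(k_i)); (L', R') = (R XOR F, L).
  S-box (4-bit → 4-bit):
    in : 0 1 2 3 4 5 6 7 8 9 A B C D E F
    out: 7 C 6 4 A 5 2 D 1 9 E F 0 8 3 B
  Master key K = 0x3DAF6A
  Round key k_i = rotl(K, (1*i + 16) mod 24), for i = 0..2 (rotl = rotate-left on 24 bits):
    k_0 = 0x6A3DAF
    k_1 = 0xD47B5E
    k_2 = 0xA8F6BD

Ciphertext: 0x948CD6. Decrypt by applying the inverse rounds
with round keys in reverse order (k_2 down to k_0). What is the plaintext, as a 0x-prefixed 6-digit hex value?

s_0 = ciphertext = 0x948CD6
s_1 = InvRound(s_0, k_2) = 0x763948
s_2 = InvRound(s_1, k_1) = 0x900763
s_3 = InvRound(s_2, k_0) = 0xD88900

0xD88900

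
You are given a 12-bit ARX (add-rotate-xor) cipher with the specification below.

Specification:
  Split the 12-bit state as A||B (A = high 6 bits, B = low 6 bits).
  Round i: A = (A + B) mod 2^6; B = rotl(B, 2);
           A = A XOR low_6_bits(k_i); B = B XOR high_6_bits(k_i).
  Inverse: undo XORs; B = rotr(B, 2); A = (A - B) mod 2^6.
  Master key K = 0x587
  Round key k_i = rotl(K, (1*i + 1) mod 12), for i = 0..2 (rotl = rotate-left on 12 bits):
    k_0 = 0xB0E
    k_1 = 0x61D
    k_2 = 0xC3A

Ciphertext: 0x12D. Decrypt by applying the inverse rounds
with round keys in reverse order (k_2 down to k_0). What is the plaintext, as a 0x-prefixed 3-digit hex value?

s_0 = ciphertext = 0x12D
s_1 = InvRound(s_0, k_2) = 0x9D7
s_2 = InvRound(s_1, k_1) = 0x1F3
s_3 = InvRound(s_2, k_0) = 0x4B7

0x4B7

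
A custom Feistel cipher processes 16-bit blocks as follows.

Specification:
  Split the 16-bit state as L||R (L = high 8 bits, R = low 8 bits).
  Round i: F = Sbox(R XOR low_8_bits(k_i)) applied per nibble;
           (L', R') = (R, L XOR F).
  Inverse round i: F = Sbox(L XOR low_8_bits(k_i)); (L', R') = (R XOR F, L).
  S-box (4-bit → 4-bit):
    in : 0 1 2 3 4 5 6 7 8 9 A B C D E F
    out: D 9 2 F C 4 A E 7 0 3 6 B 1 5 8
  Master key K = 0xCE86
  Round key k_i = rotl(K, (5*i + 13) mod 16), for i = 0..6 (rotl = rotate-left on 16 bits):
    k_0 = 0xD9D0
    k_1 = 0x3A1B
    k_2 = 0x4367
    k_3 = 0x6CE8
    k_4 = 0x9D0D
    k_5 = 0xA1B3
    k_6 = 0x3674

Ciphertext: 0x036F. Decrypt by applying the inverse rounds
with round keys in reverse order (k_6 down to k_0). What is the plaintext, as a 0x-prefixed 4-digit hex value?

s_0 = ciphertext = 0x036F
s_1 = InvRound(s_0, k_6) = 0x8103
s_2 = InvRound(s_1, k_5) = 0xF181
s_3 = InvRound(s_2, k_4) = 0x0AF1
s_4 = InvRound(s_3, k_3) = 0xA30A
s_5 = InvRound(s_4, k_2) = 0xB6A3
s_6 = InvRound(s_5, k_1) = 0x92B6
s_7 = InvRound(s_6, k_0) = 0x7492

0x7492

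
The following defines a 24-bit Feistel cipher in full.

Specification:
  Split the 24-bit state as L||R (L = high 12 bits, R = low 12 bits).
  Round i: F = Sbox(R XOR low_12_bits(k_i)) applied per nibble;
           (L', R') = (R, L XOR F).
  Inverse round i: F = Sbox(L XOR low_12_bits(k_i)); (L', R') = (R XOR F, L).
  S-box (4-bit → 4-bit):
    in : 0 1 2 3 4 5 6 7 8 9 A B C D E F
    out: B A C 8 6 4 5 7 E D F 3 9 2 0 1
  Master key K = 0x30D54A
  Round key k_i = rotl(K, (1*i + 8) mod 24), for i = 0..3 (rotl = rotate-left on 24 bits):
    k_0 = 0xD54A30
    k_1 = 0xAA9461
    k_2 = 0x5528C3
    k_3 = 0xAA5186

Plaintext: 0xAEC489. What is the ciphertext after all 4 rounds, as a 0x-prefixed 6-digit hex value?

0x3AB870

s_0 = plaintext = 0xAEC489
s_1 = Round(s_0, k_0) = 0x489AD1
s_2 = Round(s_1, k_1) = 0xAD14B2
s_3 = Round(s_2, k_2) = 0x4B23AB
s_4 = Round(s_3, k_3) = 0x3AB870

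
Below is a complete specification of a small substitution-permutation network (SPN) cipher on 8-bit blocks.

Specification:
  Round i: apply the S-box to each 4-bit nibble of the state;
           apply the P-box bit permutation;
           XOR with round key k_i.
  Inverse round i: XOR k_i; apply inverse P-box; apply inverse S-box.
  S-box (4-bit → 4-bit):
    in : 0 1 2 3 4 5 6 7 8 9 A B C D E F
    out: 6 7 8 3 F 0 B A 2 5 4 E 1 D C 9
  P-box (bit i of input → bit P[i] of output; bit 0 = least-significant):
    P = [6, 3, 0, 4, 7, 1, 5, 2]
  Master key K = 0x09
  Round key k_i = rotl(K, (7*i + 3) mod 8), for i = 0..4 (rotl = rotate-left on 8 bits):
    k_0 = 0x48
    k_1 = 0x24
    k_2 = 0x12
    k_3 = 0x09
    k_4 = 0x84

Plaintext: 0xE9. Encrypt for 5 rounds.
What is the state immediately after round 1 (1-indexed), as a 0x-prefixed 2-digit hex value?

s_0 = plaintext = 0xE9
s_1 = Round(s_0, k_0) = 0x2D
s_2 = Round(s_1, k_1) = 0x71
s_3 = Round(s_2, k_2) = 0x5D
s_4 = Round(s_3, k_3) = 0x58
s_5 = Round(s_4, k_4) = 0x8C

0x2D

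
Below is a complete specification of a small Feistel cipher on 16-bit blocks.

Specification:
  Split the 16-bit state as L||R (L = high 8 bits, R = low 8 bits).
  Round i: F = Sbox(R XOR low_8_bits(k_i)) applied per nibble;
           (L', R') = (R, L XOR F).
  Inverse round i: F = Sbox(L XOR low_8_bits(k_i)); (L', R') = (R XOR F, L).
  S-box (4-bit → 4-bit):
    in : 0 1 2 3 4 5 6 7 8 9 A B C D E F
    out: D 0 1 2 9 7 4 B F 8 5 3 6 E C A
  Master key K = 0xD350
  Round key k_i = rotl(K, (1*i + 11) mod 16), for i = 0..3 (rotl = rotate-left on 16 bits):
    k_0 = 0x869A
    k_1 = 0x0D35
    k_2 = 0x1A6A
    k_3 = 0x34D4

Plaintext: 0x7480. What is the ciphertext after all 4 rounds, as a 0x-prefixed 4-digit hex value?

0xC312

s_0 = plaintext = 0x7480
s_1 = Round(s_0, k_0) = 0x8071
s_2 = Round(s_1, k_1) = 0x7119
s_3 = Round(s_2, k_2) = 0x19C3
s_4 = Round(s_3, k_3) = 0xC312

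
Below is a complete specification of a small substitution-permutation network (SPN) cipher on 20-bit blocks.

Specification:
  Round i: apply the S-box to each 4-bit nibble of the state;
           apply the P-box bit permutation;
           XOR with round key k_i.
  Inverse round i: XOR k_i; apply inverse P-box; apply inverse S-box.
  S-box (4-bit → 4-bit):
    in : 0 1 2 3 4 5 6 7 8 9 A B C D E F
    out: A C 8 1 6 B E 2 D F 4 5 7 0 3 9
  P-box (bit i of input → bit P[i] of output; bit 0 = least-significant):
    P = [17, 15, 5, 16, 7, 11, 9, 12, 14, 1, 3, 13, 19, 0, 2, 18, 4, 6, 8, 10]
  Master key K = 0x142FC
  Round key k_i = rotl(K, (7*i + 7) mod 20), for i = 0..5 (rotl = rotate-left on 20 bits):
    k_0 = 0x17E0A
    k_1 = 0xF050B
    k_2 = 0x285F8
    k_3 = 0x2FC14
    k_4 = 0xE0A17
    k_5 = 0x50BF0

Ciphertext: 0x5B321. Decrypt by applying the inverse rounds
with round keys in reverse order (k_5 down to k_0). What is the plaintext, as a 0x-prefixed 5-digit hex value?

0xE5A56

s_0 = ciphertext = 0x5B321
s_1 = InvRound(s_0, k_5) = 0xE7257
s_2 = InvRound(s_1, k_4) = 0x7DF0D
s_3 = InvRound(s_2, k_3) = 0xB01A2
s_4 = InvRound(s_3, k_2) = 0x534D0
s_5 = InvRound(s_4, k_1) = 0xCE6F3
s_6 = InvRound(s_5, k_0) = 0xE5A56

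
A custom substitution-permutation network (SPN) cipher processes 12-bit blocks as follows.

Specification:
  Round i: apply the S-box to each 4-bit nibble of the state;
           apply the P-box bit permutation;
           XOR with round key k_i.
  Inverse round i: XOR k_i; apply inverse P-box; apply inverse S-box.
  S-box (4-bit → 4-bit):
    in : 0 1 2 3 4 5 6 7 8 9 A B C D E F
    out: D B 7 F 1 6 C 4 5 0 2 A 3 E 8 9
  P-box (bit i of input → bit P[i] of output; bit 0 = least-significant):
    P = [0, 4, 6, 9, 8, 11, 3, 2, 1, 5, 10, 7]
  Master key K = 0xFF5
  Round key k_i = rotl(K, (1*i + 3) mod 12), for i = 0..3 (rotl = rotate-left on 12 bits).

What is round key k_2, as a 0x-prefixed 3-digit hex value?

0xEBF

K = 0xFF5
k_0 = rotl(K, (1*0+3) mod 12) = rotl(K, 3) = 0xFAF
k_1 = rotl(K, (1*1+3) mod 12) = rotl(K, 4) = 0xF5F
k_2 = rotl(K, (1*2+3) mod 12) = rotl(K, 5) = 0xEBF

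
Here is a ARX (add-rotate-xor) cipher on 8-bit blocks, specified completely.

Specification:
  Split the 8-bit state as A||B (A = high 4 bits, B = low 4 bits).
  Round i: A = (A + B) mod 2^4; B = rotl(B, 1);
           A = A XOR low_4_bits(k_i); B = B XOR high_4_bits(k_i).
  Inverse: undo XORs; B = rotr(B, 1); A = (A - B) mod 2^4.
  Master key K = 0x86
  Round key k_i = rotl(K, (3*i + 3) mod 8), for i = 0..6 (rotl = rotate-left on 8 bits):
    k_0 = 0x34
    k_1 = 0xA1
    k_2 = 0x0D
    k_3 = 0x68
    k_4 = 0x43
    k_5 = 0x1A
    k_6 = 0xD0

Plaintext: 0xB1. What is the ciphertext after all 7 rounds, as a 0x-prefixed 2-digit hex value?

0x7C

s_0 = plaintext = 0xB1
s_1 = Round(s_0, k_0) = 0x81
s_2 = Round(s_1, k_1) = 0x88
s_3 = Round(s_2, k_2) = 0xD1
s_4 = Round(s_3, k_3) = 0x64
s_5 = Round(s_4, k_4) = 0x9C
s_6 = Round(s_5, k_5) = 0xF8
s_7 = Round(s_6, k_6) = 0x7C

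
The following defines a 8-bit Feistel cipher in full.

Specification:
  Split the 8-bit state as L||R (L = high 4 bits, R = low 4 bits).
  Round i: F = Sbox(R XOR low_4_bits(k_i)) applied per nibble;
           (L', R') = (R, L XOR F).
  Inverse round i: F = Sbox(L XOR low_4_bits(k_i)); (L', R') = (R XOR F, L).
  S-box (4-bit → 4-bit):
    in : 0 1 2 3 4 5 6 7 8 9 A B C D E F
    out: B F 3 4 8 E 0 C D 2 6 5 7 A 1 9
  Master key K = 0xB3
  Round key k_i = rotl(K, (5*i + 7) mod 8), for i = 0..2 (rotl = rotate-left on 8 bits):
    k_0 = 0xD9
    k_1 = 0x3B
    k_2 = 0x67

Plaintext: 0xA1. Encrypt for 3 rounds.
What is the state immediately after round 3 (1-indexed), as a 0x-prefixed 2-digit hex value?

s_0 = plaintext = 0xA1
s_1 = Round(s_0, k_0) = 0x17
s_2 = Round(s_1, k_1) = 0x76
s_3 = Round(s_2, k_2) = 0x68

0x68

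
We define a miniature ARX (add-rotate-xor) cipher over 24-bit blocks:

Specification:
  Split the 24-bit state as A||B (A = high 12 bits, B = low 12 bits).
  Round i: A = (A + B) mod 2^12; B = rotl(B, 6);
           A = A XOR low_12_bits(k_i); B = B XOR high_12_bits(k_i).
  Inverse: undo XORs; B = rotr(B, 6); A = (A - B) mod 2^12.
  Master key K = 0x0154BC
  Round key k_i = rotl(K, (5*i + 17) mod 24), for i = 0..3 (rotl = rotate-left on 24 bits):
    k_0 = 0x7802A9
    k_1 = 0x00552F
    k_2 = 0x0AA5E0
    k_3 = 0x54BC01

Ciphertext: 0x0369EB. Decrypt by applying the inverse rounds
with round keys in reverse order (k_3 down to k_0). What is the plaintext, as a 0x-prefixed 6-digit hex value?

s_0 = ciphertext = 0x0369EB
s_1 = InvRound(s_0, k_3) = 0x405832
s_2 = InvRound(s_1, k_2) = 0xBC3622
s_3 = InvRound(s_2, k_1) = 0x5149D8
s_4 = InvRound(s_3, k_0) = 0x184639

0x184639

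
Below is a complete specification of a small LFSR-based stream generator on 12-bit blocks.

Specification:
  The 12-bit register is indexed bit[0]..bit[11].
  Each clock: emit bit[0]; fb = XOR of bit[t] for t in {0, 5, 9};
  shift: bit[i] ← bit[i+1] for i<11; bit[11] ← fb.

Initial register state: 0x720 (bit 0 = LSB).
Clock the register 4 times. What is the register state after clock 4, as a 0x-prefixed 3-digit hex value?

reg_0 = 0x720
clock 1: out=0, reg = 0x390
clock 2: out=0, reg = 0x9C8
clock 3: out=0, reg = 0x4E4
clock 4: out=0, reg = 0xA72

0xA72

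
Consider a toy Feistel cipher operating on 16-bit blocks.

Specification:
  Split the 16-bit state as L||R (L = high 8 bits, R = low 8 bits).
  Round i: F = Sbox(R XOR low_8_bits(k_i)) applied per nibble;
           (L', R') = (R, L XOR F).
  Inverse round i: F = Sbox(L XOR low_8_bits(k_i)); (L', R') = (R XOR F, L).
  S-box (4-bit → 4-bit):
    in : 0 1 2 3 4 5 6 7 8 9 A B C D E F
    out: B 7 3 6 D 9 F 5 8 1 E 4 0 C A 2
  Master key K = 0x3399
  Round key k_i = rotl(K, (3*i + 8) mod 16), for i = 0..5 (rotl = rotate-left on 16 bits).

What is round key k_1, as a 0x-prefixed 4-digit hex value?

0xC99C

K = 0x3399
k_0 = rotl(K, (3*0+8) mod 16) = rotl(K, 8) = 0x9933
k_1 = rotl(K, (3*1+8) mod 16) = rotl(K, 11) = 0xC99C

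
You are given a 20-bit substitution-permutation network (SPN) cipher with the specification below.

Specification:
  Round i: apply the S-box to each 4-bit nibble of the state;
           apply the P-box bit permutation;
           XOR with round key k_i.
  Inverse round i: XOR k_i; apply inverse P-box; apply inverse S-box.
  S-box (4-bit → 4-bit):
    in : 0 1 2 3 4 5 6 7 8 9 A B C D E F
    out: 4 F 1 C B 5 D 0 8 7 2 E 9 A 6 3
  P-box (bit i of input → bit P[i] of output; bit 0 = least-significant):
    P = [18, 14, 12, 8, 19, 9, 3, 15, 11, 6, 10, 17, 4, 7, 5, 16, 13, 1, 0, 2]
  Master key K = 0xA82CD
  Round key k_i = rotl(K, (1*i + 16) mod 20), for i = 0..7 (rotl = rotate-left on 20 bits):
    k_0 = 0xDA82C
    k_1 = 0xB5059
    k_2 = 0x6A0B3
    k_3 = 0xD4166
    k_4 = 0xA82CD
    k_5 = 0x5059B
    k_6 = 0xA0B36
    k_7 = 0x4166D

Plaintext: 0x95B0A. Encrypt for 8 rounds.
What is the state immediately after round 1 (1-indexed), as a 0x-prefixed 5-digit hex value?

0xFCC57

s_0 = plaintext = 0x95B0A
s_1 = Round(s_0, k_0) = 0xFCC57
s_2 = Round(s_1, k_1) = 0x07843
s_3 = Round(s_2, k_2) = 0xC33B2
s_4 = Round(s_3, k_3) = 0xAE74A
s_5 = Round(s_4, k_4) = 0x2406F
s_6 = Round(s_5, k_5) = 0x8E103
s_7 = Round(s_6, k_6) = 0x816DA
s_8 = Round(s_7, k_7) = 0x7D8D9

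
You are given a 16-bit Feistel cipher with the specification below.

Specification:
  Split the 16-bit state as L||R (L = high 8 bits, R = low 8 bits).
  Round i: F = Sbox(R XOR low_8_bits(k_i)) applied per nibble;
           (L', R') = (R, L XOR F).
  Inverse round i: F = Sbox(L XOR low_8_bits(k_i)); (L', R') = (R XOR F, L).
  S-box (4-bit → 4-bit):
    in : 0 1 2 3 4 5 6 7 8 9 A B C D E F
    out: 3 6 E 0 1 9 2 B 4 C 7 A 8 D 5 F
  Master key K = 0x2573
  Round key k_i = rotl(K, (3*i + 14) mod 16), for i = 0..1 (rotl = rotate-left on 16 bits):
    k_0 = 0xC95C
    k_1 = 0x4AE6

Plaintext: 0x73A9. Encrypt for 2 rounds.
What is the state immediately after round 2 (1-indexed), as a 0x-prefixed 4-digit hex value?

0x8A81

s_0 = plaintext = 0x73A9
s_1 = Round(s_0, k_0) = 0xA98A
s_2 = Round(s_1, k_1) = 0x8A81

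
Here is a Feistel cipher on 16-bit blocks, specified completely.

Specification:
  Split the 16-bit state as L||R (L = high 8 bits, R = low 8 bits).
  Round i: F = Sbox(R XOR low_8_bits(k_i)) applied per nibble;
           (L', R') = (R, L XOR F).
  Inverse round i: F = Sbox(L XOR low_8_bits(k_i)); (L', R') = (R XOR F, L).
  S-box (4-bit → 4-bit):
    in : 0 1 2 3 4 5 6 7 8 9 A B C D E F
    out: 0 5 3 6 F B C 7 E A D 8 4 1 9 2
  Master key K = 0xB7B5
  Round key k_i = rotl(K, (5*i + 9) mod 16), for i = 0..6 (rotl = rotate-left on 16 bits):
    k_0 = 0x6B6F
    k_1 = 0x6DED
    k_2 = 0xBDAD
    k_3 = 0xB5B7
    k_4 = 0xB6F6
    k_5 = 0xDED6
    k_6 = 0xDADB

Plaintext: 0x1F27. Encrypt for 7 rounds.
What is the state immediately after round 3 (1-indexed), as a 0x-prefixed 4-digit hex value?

0x2308

s_0 = plaintext = 0x1F27
s_1 = Round(s_0, k_0) = 0x27E1
s_2 = Round(s_1, k_1) = 0xE123
s_3 = Round(s_2, k_2) = 0x2308
s_4 = Round(s_3, k_3) = 0x08A1
s_5 = Round(s_4, k_4) = 0xA1BF
s_6 = Round(s_5, k_5) = 0xBF6B
s_7 = Round(s_6, k_6) = 0x6B3F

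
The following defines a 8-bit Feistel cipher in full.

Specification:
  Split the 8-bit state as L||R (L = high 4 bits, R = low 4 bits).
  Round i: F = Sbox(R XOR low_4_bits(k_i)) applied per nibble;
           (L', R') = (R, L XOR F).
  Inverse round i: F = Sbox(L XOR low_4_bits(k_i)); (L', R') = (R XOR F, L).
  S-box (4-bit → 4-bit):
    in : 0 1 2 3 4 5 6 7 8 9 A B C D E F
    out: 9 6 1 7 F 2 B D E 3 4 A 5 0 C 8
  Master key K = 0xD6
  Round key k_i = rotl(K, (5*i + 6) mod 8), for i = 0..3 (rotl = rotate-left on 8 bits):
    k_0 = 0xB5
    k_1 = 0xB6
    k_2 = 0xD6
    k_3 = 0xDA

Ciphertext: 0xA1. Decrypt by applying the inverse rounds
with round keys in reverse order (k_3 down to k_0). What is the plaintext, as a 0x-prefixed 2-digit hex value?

0x91

s_0 = ciphertext = 0xA1
s_1 = InvRound(s_0, k_3) = 0x8A
s_2 = InvRound(s_1, k_2) = 0x68
s_3 = InvRound(s_2, k_1) = 0x16
s_4 = InvRound(s_3, k_0) = 0x91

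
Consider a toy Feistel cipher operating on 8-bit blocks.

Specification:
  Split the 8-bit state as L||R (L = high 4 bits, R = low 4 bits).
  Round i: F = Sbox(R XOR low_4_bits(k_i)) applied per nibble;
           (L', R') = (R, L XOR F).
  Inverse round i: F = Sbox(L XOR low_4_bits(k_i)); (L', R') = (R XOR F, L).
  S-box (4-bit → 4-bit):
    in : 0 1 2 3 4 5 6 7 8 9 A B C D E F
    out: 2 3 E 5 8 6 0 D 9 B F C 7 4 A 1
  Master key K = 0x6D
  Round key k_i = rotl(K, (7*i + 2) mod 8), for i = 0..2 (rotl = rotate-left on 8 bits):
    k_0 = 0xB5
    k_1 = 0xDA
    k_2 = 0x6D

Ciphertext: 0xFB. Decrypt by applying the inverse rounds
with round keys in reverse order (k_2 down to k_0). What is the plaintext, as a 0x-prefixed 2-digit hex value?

0x9E

s_0 = ciphertext = 0xFB
s_1 = InvRound(s_0, k_2) = 0x5F
s_2 = InvRound(s_1, k_1) = 0xE5
s_3 = InvRound(s_2, k_0) = 0x9E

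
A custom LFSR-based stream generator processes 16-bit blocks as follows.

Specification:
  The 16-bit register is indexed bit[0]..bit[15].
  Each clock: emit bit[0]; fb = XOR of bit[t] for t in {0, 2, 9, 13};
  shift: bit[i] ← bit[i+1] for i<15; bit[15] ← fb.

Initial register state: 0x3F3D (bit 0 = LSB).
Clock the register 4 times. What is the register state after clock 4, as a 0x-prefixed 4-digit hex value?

0xC3F3

reg_0 = 0x3F3D
clock 1: out=1, reg = 0x1F9E
clock 2: out=0, reg = 0x0FCF
clock 3: out=1, reg = 0x87E7
clock 4: out=1, reg = 0xC3F3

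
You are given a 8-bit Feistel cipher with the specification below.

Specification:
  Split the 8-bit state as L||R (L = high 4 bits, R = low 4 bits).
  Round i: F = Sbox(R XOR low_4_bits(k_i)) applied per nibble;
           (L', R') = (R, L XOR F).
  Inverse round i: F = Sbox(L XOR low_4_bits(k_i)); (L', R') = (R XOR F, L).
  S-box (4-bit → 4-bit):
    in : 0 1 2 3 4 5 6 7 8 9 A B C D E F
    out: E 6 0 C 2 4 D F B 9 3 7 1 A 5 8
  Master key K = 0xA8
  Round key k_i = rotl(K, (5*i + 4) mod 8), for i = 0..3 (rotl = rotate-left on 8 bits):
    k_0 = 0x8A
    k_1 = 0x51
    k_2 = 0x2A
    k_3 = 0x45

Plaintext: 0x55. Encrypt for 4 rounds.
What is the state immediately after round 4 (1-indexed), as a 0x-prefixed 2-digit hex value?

s_0 = plaintext = 0x55
s_1 = Round(s_0, k_0) = 0x5D
s_2 = Round(s_1, k_1) = 0xD4
s_3 = Round(s_2, k_2) = 0x48
s_4 = Round(s_3, k_3) = 0x8E

0x8E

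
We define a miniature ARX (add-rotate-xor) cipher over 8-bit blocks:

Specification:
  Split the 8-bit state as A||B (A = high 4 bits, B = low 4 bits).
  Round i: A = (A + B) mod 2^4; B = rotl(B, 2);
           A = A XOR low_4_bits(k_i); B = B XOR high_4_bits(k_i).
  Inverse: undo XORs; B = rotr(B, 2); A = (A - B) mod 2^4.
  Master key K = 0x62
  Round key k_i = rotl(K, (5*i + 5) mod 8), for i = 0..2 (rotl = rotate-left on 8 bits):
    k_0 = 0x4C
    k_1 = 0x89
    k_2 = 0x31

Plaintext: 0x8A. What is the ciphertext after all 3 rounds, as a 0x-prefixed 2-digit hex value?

0x9F

s_0 = plaintext = 0x8A
s_1 = Round(s_0, k_0) = 0xEE
s_2 = Round(s_1, k_1) = 0x53
s_3 = Round(s_2, k_2) = 0x9F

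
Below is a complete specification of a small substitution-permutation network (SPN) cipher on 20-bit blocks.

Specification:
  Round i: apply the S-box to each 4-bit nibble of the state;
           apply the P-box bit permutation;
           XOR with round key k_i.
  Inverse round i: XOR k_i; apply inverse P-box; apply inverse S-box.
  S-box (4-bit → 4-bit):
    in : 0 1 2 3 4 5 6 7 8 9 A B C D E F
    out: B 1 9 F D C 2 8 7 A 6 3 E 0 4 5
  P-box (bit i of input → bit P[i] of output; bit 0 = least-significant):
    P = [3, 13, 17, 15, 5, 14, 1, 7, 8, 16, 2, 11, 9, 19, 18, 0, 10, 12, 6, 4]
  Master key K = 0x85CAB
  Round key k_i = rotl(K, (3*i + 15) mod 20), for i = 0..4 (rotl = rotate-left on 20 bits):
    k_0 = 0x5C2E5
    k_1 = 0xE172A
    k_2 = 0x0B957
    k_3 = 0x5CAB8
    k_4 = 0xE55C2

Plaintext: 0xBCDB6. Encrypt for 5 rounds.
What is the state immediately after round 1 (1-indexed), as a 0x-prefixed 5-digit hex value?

s_0 = plaintext = 0xBCDB6
s_1 = Round(s_0, k_0) = 0x9B6C4
s_2 = Round(s_1, k_1) = 0x5C5B0
s_3 = Round(s_2, k_2) = 0xC512A
s_4 = Round(s_3, k_3) = 0x3FB49
s_5 = Round(s_4, k_4) = 0xBE230

0x9B6C4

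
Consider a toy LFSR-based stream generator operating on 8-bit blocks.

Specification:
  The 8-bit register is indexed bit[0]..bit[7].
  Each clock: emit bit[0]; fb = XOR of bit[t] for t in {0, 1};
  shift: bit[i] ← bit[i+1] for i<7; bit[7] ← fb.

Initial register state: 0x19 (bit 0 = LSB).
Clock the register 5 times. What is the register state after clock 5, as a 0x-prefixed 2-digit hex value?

reg_0 = 0x19
clock 1: out=1, reg = 0x8C
clock 2: out=0, reg = 0x46
clock 3: out=0, reg = 0xA3
clock 4: out=1, reg = 0x51
clock 5: out=1, reg = 0xA8

0xA8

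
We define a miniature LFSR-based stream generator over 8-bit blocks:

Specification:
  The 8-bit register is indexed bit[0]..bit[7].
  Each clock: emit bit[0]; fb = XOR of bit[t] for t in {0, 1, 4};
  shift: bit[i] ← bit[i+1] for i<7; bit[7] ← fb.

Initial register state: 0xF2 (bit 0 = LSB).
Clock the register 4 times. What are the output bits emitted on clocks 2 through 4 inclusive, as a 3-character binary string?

100

reg_0 = 0xF2
clock 1: out=0, reg = 0x79
clock 2: out=1, reg = 0x3C
clock 3: out=0, reg = 0x9E
clock 4: out=0, reg = 0x4F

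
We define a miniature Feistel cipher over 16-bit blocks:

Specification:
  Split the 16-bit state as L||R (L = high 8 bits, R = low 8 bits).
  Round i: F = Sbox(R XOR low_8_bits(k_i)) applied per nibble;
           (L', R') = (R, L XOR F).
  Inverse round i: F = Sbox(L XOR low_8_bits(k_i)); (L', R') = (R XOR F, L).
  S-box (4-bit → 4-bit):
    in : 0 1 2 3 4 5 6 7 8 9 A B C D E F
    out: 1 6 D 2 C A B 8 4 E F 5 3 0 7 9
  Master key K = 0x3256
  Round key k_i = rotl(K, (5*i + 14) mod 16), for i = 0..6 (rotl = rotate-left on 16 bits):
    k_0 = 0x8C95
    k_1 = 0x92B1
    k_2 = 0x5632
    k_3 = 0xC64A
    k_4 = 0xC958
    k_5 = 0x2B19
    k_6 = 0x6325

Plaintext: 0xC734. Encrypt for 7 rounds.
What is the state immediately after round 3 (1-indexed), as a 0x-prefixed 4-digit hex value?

0x75F9

s_0 = plaintext = 0xC734
s_1 = Round(s_0, k_0) = 0x3431
s_2 = Round(s_1, k_1) = 0x3175
s_3 = Round(s_2, k_2) = 0x75F9
s_4 = Round(s_3, k_3) = 0xF927
s_5 = Round(s_4, k_4) = 0x2770
s_6 = Round(s_5, k_5) = 0x7099
s_7 = Round(s_6, k_6) = 0x9923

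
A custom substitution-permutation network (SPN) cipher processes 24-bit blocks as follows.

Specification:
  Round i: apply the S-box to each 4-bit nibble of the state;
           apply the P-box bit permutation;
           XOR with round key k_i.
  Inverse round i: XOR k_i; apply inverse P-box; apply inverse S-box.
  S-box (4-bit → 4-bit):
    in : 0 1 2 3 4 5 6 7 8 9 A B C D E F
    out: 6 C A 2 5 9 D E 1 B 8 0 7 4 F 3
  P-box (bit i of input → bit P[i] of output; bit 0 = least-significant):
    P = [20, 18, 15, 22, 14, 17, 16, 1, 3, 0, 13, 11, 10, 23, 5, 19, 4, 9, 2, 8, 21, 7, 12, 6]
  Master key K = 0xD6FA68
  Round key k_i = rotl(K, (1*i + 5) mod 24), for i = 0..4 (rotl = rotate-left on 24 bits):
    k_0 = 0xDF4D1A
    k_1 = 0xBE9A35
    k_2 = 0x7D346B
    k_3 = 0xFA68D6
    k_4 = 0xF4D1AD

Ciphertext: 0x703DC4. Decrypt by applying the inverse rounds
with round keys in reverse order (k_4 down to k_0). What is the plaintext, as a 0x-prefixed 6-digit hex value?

s_0 = ciphertext = 0x703DC4
s_1 = InvRound(s_0, k_4) = 0xABCE80
s_2 = InvRound(s_1, k_3) = 0xAC8D16
s_3 = InvRound(s_2, k_2) = 0x160ED6
s_4 = InvRound(s_3, k_1) = 0xEBE3AD
s_5 = InvRound(s_4, k_0) = 0xFC47AC

0xFC47AC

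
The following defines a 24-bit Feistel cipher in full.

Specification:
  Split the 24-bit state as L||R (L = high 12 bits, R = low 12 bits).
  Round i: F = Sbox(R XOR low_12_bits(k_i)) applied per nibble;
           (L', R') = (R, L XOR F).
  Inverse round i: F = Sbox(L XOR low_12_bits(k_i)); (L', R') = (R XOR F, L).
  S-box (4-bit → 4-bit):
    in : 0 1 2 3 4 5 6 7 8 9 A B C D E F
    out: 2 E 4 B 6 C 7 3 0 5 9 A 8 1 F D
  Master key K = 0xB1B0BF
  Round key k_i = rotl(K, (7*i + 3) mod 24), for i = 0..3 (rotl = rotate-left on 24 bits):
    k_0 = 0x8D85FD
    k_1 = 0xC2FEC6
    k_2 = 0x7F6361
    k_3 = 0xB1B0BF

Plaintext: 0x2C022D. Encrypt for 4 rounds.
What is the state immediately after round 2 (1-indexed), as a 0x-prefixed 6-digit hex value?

s_0 = plaintext = 0x2C022D
s_1 = Round(s_0, k_0) = 0x22D1D2
s_2 = Round(s_1, k_1) = 0x1D2FCB
s_3 = Round(s_2, k_2) = 0xFCB94B
s_4 = Round(s_3, k_3) = 0x94BA1D

0x1D2FCB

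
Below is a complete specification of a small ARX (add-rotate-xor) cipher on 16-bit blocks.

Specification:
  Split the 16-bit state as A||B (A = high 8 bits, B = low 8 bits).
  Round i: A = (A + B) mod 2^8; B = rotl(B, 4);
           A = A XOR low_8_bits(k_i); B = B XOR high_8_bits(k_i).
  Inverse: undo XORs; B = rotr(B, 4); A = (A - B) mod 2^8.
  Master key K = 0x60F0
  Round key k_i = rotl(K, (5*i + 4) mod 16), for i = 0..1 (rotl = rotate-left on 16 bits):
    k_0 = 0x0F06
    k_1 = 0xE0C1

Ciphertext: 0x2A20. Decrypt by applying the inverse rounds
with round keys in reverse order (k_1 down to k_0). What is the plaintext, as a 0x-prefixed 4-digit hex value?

s_0 = ciphertext = 0x2A20
s_1 = InvRound(s_0, k_1) = 0xDF0C
s_2 = InvRound(s_1, k_0) = 0xA930

0xA930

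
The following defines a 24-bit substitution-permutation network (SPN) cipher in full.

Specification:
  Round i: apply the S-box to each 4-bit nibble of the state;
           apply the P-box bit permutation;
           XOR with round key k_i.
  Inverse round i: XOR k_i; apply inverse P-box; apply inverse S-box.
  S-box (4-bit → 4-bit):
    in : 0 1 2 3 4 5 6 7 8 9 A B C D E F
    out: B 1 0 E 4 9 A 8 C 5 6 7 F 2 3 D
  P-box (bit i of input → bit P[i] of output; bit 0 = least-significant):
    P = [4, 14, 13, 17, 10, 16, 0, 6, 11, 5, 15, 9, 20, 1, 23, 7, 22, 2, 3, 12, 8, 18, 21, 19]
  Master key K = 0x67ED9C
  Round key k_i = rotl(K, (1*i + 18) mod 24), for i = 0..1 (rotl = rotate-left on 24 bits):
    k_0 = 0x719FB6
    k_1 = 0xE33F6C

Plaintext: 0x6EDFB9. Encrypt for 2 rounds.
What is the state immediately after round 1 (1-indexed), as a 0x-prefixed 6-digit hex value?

s_0 = plaintext = 0x6EDFB9
s_1 = Round(s_0, k_0) = 0x3C31A1
s_2 = Round(s_1, k_1) = 0x0E27F3

0x3C31A1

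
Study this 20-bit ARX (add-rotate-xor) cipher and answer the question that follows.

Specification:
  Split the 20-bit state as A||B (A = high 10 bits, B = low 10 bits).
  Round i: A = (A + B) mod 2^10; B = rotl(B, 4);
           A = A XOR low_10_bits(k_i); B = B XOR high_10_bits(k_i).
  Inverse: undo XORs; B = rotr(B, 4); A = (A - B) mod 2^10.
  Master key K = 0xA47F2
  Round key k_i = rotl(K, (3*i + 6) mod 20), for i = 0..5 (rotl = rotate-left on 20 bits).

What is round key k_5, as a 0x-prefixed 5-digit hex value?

0x48FE5

K = 0xA47F2
k_0 = rotl(K, (3*0+6) mod 20) = rotl(K, 6) = 0x1FCA9
k_1 = rotl(K, (3*1+6) mod 20) = rotl(K, 9) = 0xFE548
k_2 = rotl(K, (3*2+6) mod 20) = rotl(K, 12) = 0xF2A47
k_3 = rotl(K, (3*3+6) mod 20) = rotl(K, 15) = 0x9523F
k_4 = rotl(K, (3*4+6) mod 20) = rotl(K, 18) = 0xA91FC
k_5 = rotl(K, (3*5+6) mod 20) = rotl(K, 1) = 0x48FE5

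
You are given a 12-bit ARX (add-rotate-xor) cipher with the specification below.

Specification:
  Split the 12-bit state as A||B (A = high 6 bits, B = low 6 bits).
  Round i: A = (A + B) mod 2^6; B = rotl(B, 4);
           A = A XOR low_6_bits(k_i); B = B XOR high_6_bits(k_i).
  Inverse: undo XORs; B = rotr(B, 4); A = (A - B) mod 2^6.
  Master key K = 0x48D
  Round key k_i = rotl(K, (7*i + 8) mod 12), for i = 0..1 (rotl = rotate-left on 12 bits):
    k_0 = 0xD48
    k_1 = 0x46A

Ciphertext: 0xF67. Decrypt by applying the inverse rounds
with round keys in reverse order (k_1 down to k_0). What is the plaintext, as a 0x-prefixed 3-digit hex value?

s_0 = ciphertext = 0xF67
s_1 = InvRound(s_0, k_1) = 0xF1B
s_2 = InvRound(s_1, k_0) = 0xEBA

0xEBA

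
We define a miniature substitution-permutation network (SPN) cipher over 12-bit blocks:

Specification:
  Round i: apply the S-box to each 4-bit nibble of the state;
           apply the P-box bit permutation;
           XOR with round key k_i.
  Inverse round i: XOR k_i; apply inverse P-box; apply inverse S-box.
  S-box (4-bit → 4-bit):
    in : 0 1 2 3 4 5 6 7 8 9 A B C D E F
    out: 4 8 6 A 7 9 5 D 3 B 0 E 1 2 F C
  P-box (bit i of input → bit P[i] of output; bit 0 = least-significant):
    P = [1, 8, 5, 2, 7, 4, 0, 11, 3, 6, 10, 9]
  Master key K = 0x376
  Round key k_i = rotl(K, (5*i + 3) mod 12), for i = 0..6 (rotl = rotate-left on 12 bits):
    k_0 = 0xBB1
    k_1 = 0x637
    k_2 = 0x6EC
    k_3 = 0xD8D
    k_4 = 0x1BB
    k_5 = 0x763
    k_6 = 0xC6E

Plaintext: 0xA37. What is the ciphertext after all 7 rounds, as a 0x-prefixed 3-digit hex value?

s_0 = plaintext = 0xA37
s_1 = Round(s_0, k_0) = 0x387
s_2 = Round(s_1, k_1) = 0x4C1
s_3 = Round(s_2, k_2) = 0x220
s_4 = Round(s_3, k_3) = 0x9FC
s_5 = Round(s_4, k_4) = 0xBF0
s_6 = Round(s_5, k_5) = 0x902
s_7 = Round(s_6, k_6) = 0xF07

0xF07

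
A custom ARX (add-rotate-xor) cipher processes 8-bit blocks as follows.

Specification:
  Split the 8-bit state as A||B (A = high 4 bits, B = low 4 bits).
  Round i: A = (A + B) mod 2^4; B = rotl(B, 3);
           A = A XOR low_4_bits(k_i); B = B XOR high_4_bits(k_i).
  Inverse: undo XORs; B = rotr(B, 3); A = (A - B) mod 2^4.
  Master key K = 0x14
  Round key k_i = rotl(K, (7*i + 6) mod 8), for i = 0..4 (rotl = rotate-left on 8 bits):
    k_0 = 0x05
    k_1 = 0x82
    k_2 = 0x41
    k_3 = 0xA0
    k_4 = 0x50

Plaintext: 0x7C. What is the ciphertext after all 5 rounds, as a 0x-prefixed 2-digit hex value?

0x76

s_0 = plaintext = 0x7C
s_1 = Round(s_0, k_0) = 0x66
s_2 = Round(s_1, k_1) = 0xEB
s_3 = Round(s_2, k_2) = 0x89
s_4 = Round(s_3, k_3) = 0x16
s_5 = Round(s_4, k_4) = 0x76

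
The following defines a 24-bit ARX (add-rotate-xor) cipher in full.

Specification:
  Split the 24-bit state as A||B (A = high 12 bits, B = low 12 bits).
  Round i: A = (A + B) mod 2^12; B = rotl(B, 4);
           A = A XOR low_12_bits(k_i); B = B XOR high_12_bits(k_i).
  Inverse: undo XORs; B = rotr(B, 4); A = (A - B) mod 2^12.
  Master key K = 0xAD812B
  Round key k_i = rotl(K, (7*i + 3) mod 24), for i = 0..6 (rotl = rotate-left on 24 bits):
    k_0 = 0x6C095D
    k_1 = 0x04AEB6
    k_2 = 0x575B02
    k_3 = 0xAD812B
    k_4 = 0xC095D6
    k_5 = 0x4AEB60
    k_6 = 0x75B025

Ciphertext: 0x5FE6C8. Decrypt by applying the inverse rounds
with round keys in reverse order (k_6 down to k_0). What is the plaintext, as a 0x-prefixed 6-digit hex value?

s_0 = ciphertext = 0x5FE6C8
s_1 = InvRound(s_0, k_6) = 0x2C2319
s_2 = InvRound(s_1, k_5) = 0x22777B
s_3 = InvRound(s_2, k_4) = 0x53A2B7
s_4 = InvRound(s_3, k_3) = 0x48BF86
s_5 = InvRound(s_4, k_2) = 0xBDA3AF
s_6 = InvRound(s_5, k_1) = 0x02E53E
s_7 = InvRound(s_6, k_0) = 0xB34E3F

0xB34E3F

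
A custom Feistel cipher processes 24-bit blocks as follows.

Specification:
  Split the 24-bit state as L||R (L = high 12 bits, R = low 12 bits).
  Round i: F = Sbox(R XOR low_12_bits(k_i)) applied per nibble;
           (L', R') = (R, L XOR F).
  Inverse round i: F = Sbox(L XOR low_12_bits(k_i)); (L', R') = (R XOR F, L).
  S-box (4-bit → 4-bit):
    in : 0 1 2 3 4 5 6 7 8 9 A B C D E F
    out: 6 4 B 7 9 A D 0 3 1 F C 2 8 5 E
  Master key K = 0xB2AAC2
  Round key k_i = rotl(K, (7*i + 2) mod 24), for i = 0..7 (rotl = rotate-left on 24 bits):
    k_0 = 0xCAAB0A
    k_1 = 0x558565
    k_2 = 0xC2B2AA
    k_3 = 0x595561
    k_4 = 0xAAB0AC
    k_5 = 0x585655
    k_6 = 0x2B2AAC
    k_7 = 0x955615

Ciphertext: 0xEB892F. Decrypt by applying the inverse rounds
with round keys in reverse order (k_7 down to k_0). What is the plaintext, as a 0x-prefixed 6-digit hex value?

s_0 = ciphertext = 0xEB892F
s_1 = InvRound(s_0, k_7) = 0xAD7EB8
s_2 = InvRound(s_1, k_6) = 0x8B4AD7
s_3 = InvRound(s_2, k_5) = 0xF838B4
s_4 = InvRound(s_3, k_4) = 0x60AF83
s_5 = InvRound(s_4, k_3) = 0x85F60A
s_6 = InvRound(s_5, k_2) = 0x9E085F
s_7 = InvRound(s_6, k_1) = 0xA659E0
s_8 = InvRound(s_7, k_0) = 0xD3EA65

0xD3EA65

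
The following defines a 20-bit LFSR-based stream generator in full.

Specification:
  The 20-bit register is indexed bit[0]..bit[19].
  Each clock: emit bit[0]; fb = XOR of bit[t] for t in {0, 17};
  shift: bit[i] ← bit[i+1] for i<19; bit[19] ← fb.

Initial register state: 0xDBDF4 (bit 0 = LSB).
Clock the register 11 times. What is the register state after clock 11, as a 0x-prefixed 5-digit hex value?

reg_0 = 0xDBDF4
clock 1: out=0, reg = 0x6DEFA
clock 2: out=0, reg = 0xB6F7D
clock 3: out=1, reg = 0x5B7BE
clock 4: out=0, reg = 0x2DBDF
clock 5: out=1, reg = 0x16DEF
clock 6: out=1, reg = 0x8B6F7
clock 7: out=1, reg = 0xC5B7B
clock 8: out=1, reg = 0xE2DBD
clock 9: out=1, reg = 0x716DE
clock 10: out=0, reg = 0xB8B6F
clock 11: out=1, reg = 0x5C5B7

0x5C5B7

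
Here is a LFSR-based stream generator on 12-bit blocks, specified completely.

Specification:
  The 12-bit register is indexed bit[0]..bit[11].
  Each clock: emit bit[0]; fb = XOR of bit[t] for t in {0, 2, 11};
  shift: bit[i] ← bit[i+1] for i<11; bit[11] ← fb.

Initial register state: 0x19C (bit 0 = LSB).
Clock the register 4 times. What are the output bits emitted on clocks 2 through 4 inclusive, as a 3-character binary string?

reg_0 = 0x19C
clock 1: out=0, reg = 0x8CE
clock 2: out=0, reg = 0x467
clock 3: out=1, reg = 0x233
clock 4: out=1, reg = 0x919

011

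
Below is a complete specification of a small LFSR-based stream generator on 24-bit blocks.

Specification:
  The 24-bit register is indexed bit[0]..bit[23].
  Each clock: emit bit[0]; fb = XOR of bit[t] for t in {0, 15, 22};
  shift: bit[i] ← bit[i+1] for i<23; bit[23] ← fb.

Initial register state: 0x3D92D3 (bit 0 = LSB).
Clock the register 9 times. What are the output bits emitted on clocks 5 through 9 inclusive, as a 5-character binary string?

10110

reg_0 = 0x3D92D3
clock 1: out=1, reg = 0x1EC969
clock 2: out=1, reg = 0x0F64B4
clock 3: out=0, reg = 0x07B25A
clock 4: out=0, reg = 0x83D92D
clock 5: out=1, reg = 0x41EC96
clock 6: out=0, reg = 0x20F64B
clock 7: out=1, reg = 0x107B25
clock 8: out=1, reg = 0x883D92
clock 9: out=0, reg = 0x441EC9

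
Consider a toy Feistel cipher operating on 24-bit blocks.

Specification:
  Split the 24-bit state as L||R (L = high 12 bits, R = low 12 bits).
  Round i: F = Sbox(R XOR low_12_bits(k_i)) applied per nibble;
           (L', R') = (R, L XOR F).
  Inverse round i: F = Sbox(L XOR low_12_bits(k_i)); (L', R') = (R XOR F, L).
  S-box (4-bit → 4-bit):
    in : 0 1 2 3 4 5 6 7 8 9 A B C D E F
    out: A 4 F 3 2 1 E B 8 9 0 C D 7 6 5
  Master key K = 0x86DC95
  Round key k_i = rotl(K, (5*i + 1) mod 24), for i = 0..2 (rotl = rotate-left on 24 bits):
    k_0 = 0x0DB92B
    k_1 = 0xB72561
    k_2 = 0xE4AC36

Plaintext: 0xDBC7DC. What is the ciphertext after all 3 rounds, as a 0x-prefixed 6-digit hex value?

s_0 = plaintext = 0xDBC7DC
s_1 = Round(s_0, k_0) = 0x7DCBE7
s_2 = Round(s_1, k_1) = 0xBE7152
s_3 = Round(s_2, k_2) = 0x152C05

0x152C05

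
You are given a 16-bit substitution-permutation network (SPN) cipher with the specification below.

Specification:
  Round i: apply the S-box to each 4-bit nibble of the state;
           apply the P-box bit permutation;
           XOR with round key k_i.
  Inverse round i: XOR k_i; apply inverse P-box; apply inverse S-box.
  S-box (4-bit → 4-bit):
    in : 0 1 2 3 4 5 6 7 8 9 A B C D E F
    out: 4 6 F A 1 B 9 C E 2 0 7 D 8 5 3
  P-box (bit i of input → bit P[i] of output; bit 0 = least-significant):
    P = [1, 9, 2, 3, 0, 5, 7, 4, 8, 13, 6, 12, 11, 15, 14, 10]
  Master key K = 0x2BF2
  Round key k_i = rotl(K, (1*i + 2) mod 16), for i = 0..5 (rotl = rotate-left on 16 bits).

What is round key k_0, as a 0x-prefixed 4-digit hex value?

K = 0x2BF2
k_0 = rotl(K, (1*0+2) mod 16) = rotl(K, 2) = 0xAFC8

0xAFC8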